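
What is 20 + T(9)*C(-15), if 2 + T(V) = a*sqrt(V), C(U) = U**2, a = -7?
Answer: -5155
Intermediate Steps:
T(V) = -2 - 7*sqrt(V)
20 + T(9)*C(-15) = 20 + (-2 - 7*sqrt(9))*(-15)**2 = 20 + (-2 - 7*3)*225 = 20 + (-2 - 21)*225 = 20 - 23*225 = 20 - 5175 = -5155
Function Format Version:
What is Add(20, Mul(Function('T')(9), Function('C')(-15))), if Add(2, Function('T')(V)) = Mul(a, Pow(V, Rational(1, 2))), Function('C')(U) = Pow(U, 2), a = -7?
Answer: -5155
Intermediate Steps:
Function('T')(V) = Add(-2, Mul(-7, Pow(V, Rational(1, 2))))
Add(20, Mul(Function('T')(9), Function('C')(-15))) = Add(20, Mul(Add(-2, Mul(-7, Pow(9, Rational(1, 2)))), Pow(-15, 2))) = Add(20, Mul(Add(-2, Mul(-7, 3)), 225)) = Add(20, Mul(Add(-2, -21), 225)) = Add(20, Mul(-23, 225)) = Add(20, -5175) = -5155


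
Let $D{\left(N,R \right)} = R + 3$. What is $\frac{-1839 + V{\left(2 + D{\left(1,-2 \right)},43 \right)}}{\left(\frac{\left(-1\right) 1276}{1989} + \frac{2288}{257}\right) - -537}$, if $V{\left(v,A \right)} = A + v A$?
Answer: $- \frac{852125391}{278722801} \approx -3.0573$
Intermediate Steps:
$D{\left(N,R \right)} = 3 + R$
$V{\left(v,A \right)} = A + A v$
$\frac{-1839 + V{\left(2 + D{\left(1,-2 \right)},43 \right)}}{\left(\frac{\left(-1\right) 1276}{1989} + \frac{2288}{257}\right) - -537} = \frac{-1839 + 43 \left(1 + \left(2 + \left(3 - 2\right)\right)\right)}{\left(\frac{\left(-1\right) 1276}{1989} + \frac{2288}{257}\right) - -537} = \frac{-1839 + 43 \left(1 + \left(2 + 1\right)\right)}{\left(\left(-1276\right) \frac{1}{1989} + 2288 \cdot \frac{1}{257}\right) + 537} = \frac{-1839 + 43 \left(1 + 3\right)}{\left(- \frac{1276}{1989} + \frac{2288}{257}\right) + 537} = \frac{-1839 + 43 \cdot 4}{\frac{4222900}{511173} + 537} = \frac{-1839 + 172}{\frac{278722801}{511173}} = \left(-1667\right) \frac{511173}{278722801} = - \frac{852125391}{278722801}$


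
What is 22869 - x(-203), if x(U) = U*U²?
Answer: 8388296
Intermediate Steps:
x(U) = U³
22869 - x(-203) = 22869 - 1*(-203)³ = 22869 - 1*(-8365427) = 22869 + 8365427 = 8388296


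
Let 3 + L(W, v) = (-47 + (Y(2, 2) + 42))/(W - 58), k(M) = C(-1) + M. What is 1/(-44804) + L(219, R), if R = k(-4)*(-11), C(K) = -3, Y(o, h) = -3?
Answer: -956475/313628 ≈ -3.0497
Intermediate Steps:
k(M) = -3 + M
R = 77 (R = (-3 - 4)*(-11) = -7*(-11) = 77)
L(W, v) = -3 - 8/(-58 + W) (L(W, v) = -3 + (-47 + (-3 + 42))/(W - 58) = -3 + (-47 + 39)/(-58 + W) = -3 - 8/(-58 + W))
1/(-44804) + L(219, R) = 1/(-44804) + (166 - 3*219)/(-58 + 219) = -1/44804 + (166 - 657)/161 = -1/44804 + (1/161)*(-491) = -1/44804 - 491/161 = -956475/313628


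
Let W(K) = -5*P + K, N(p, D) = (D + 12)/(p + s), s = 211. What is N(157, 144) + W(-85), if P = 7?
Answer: -11001/92 ≈ -119.58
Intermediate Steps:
N(p, D) = (12 + D)/(211 + p) (N(p, D) = (D + 12)/(p + 211) = (12 + D)/(211 + p))
W(K) = -35 + K (W(K) = -5*7 + K = -35 + K)
N(157, 144) + W(-85) = (12 + 144)/(211 + 157) + (-35 - 85) = 156/368 - 120 = (1/368)*156 - 120 = 39/92 - 120 = -11001/92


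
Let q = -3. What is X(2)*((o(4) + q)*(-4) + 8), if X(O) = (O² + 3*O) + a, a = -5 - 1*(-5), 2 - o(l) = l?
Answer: 280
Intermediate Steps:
o(l) = 2 - l
a = 0 (a = -5 + 5 = 0)
X(O) = O² + 3*O (X(O) = (O² + 3*O) + 0 = O² + 3*O)
X(2)*((o(4) + q)*(-4) + 8) = (2*(3 + 2))*(((2 - 1*4) - 3)*(-4) + 8) = (2*5)*(((2 - 4) - 3)*(-4) + 8) = 10*((-2 - 3)*(-4) + 8) = 10*(-5*(-4) + 8) = 10*(20 + 8) = 10*28 = 280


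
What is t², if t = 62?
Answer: 3844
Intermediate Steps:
t² = 62² = 3844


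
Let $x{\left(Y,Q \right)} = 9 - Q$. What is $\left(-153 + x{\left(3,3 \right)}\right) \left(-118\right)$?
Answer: $17346$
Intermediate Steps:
$\left(-153 + x{\left(3,3 \right)}\right) \left(-118\right) = \left(-153 + \left(9 - 3\right)\right) \left(-118\right) = \left(-153 + 6\right) \left(-118\right) = \left(-147\right) \left(-118\right) = 17346$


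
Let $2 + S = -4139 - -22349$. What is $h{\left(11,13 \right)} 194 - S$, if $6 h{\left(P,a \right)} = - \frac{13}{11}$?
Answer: $- \frac{602125}{33} \approx -18246.0$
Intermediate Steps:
$h{\left(P,a \right)} = - \frac{13}{66}$ ($h{\left(P,a \right)} = \frac{\left(-13\right) \frac{1}{11}}{6} = \frac{1}{6} \left(- \frac{13}{11}\right) = - \frac{13}{66}$)
$S = 18208$ ($S = -2 - -18210 = -2 + \left(-4139 + 22349\right) = -2 + 18210 = 18208$)
$h{\left(11,13 \right)} 194 - S = \left(- \frac{13}{66}\right) 194 - 18208 = - \frac{1261}{33} - 18208 = - \frac{602125}{33}$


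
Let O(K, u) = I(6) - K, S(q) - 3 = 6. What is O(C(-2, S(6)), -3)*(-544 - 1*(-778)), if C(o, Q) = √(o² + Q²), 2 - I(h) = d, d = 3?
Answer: -234 - 234*√85 ≈ -2391.4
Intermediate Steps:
S(q) = 9 (S(q) = 3 + 6 = 9)
I(h) = -1 (I(h) = 2 - 1*3 = 2 - 3 = -1)
C(o, Q) = √(Q² + o²)
O(K, u) = -1 - K
O(C(-2, S(6)), -3)*(-544 - 1*(-778)) = (-1 - √(9² + (-2)²))*(-544 - 1*(-778)) = (-1 - √(81 + 4))*(-544 + 778) = (-1 - √85)*234 = -234 - 234*√85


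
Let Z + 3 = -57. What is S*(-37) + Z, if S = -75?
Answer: 2715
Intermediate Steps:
Z = -60 (Z = -3 - 57 = -60)
S*(-37) + Z = -75*(-37) - 60 = 2775 - 60 = 2715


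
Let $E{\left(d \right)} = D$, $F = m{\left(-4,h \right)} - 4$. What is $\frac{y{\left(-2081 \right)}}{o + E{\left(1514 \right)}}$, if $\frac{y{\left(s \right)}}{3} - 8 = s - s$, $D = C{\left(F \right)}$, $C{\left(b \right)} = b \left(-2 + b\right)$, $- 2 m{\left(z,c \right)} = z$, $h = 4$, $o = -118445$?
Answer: $- \frac{8}{39479} \approx -0.00020264$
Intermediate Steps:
$m{\left(z,c \right)} = - \frac{z}{2}$
$F = -2$ ($F = \left(- \frac{1}{2}\right) \left(-4\right) - 4 = 2 - 4 = -2$)
$D = 8$ ($D = - 2 \left(-2 - 2\right) = \left(-2\right) \left(-4\right) = 8$)
$y{\left(s \right)} = 24$ ($y{\left(s \right)} = 24 + 3 \left(s - s\right) = 24 + 3 \cdot 0 = 24 + 0 = 24$)
$E{\left(d \right)} = 8$
$\frac{y{\left(-2081 \right)}}{o + E{\left(1514 \right)}} = \frac{24}{-118445 + 8} = \frac{24}{-118437} = 24 \left(- \frac{1}{118437}\right) = - \frac{8}{39479}$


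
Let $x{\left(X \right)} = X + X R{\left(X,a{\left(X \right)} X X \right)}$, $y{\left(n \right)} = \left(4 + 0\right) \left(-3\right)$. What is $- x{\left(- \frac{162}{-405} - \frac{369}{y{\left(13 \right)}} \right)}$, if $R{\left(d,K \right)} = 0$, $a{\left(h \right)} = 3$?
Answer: $- \frac{623}{20} \approx -31.15$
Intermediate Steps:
$y{\left(n \right)} = -12$ ($y{\left(n \right)} = 4 \left(-3\right) = -12$)
$x{\left(X \right)} = X$ ($x{\left(X \right)} = X + X 0 = X + 0 = X$)
$- x{\left(- \frac{162}{-405} - \frac{369}{y{\left(13 \right)}} \right)} = - (- \frac{162}{-405} - \frac{369}{-12}) = - (\left(-162\right) \left(- \frac{1}{405}\right) - - \frac{123}{4}) = - (\frac{2}{5} + \frac{123}{4}) = \left(-1\right) \frac{623}{20} = - \frac{623}{20}$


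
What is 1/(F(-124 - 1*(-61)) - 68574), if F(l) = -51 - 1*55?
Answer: -1/68680 ≈ -1.4560e-5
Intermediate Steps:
F(l) = -106 (F(l) = -51 - 55 = -106)
1/(F(-124 - 1*(-61)) - 68574) = 1/(-106 - 68574) = 1/(-68680) = -1/68680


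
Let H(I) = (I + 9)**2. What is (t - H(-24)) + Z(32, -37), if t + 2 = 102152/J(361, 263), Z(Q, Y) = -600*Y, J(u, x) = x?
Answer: 5881051/263 ≈ 22361.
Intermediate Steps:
H(I) = (9 + I)**2
t = 101626/263 (t = -2 + 102152/263 = 101626/263 ≈ 386.41)
(t - H(-24)) + Z(32, -37) = (101626/263 - (9 - 24)**2) - 600*(-37) = (101626/263 - 1*(-15)**2) + 22200 = (101626/263 - 1*225) + 22200 = (101626/263 - 225) + 22200 = 42451/263 + 22200 = 5881051/263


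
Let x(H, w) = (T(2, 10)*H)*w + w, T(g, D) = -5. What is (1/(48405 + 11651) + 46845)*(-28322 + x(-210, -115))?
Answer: -419711266290027/60056 ≈ -6.9887e+9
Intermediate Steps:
x(H, w) = w - 5*H*w (x(H, w) = (-5*H)*w + w = -5*H*w + w = w - 5*H*w)
(1/(48405 + 11651) + 46845)*(-28322 + x(-210, -115)) = (1/(48405 + 11651) + 46845)*(-28322 - 115*(1 - 5*(-210))) = (1/60056 + 46845)*(-28322 - 115*(1 + 1050)) = (1/60056 + 46845)*(-28322 - 115*1051) = 2813323321*(-28322 - 120865)/60056 = (2813323321/60056)*(-149187) = -419711266290027/60056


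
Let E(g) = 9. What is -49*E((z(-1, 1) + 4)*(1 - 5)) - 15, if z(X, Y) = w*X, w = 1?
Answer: -456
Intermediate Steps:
z(X, Y) = X (z(X, Y) = 1*X = X)
-49*E((z(-1, 1) + 4)*(1 - 5)) - 15 = -49*9 - 15 = -441 - 15 = -456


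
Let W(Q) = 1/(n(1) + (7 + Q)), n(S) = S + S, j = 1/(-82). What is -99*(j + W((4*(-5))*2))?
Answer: 11187/2542 ≈ 4.4009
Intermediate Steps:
j = -1/82 ≈ -0.012195
n(S) = 2*S
W(Q) = 1/(9 + Q) (W(Q) = 1/(2*1 + (7 + Q)) = 1/(2 + (7 + Q)) = 1/(9 + Q))
-99*(j + W((4*(-5))*2)) = -99*(-1/82 + 1/(9 + (4*(-5))*2)) = -99*(-1/82 + 1/(9 - 20*2)) = -99*(-1/82 + 1/(9 - 40)) = -99*(-1/82 + 1/(-31)) = -99*(-1/82 - 1/31) = -99*(-113/2542) = 11187/2542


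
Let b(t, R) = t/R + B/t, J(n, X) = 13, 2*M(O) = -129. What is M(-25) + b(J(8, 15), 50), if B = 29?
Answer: -20153/325 ≈ -62.009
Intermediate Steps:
M(O) = -129/2 (M(O) = (½)*(-129) = -129/2)
b(t, R) = 29/t + t/R (b(t, R) = t/R + 29/t = 29/t + t/R)
M(-25) + b(J(8, 15), 50) = -129/2 + (29/13 + 13/50) = -129/2 + 1619/650 = -20153/325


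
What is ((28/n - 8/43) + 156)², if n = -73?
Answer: 238042506816/9853321 ≈ 24159.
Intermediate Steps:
((28/n - 8/43) + 156)² = ((28/(-73) - 8/43) + 156)² = ((28*(-1/73) - 8*1/43) + 156)² = ((-28/73 - 8/43) + 156)² = (-1788/3139 + 156)² = (487896/3139)² = 238042506816/9853321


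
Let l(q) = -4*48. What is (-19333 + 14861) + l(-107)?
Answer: -4664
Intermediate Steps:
l(q) = -192
(-19333 + 14861) + l(-107) = (-19333 + 14861) - 192 = -4472 - 192 = -4664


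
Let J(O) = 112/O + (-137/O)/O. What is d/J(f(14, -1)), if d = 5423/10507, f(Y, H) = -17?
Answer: -1567247/21444787 ≈ -0.073083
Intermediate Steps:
J(O) = -137/O**2 + 112/O (J(O) = 112/O - 137/O**2 = -137/O**2 + 112/O)
d = 5423/10507 (d = 5423*(1/10507) = 5423/10507 ≈ 0.51613)
d/J(f(14, -1)) = 5423/(10507*(((-137 + 112*(-17))/(-17)**2))) = 5423/(10507*(((-137 - 1904)/289))) = 5423/(10507*(((1/289)*(-2041)))) = 5423/(10507*(-2041/289)) = (5423/10507)*(-289/2041) = -1567247/21444787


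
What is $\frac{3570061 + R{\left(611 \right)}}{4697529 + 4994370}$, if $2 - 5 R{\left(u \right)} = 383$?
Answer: $\frac{17849924}{48459495} \approx 0.36835$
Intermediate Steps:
$R{\left(u \right)} = - \frac{381}{5}$ ($R{\left(u \right)} = \frac{2}{5} - \frac{383}{5} = - \frac{381}{5}$)
$\frac{3570061 + R{\left(611 \right)}}{4697529 + 4994370} = \frac{3570061 - \frac{381}{5}}{4697529 + 4994370} = \frac{17849924}{5 \cdot 9691899} = \frac{17849924}{5} \cdot \frac{1}{9691899} = \frac{17849924}{48459495}$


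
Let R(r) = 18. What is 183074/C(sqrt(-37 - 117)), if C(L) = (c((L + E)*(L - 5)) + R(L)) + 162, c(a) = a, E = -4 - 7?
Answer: 14828994/45985 + 2929184*I*sqrt(154)/45985 ≈ 322.47 + 790.48*I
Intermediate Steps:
E = -11
C(L) = 180 + (-11 + L)*(-5 + L) (C(L) = ((L - 11)*(L - 5) + 18) + 162 = ((-11 + L)*(-5 + L) + 18) + 162 = (18 + (-11 + L)*(-5 + L)) + 162 = 180 + (-11 + L)*(-5 + L))
183074/C(sqrt(-37 - 117)) = 183074/(235 + (sqrt(-37 - 117))**2 - 16*sqrt(-37 - 117)) = 183074/(235 + (sqrt(-154))**2 - 16*I*sqrt(154)) = 183074/(235 + (I*sqrt(154))**2 - 16*I*sqrt(154)) = 183074/(235 - 154 - 16*I*sqrt(154)) = 183074/(81 - 16*I*sqrt(154))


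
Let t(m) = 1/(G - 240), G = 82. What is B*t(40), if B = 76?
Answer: -38/79 ≈ -0.48101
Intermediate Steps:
t(m) = -1/158 (t(m) = 1/(82 - 240) = 1/(-158) = -1/158)
B*t(40) = 76*(-1/158) = -38/79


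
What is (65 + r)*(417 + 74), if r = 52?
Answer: 57447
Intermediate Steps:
(65 + r)*(417 + 74) = (65 + 52)*(417 + 74) = 117*491 = 57447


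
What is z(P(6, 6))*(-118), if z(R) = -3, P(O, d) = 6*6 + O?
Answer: 354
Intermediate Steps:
P(O, d) = 36 + O
z(P(6, 6))*(-118) = -3*(-118) = 354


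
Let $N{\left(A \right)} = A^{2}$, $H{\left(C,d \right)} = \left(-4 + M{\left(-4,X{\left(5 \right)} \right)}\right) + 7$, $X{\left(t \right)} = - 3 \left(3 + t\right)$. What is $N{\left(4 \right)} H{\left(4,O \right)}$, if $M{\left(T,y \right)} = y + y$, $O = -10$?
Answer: $-720$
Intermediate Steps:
$X{\left(t \right)} = -9 - 3 t$
$M{\left(T,y \right)} = 2 y$
$H{\left(C,d \right)} = -45$ ($H{\left(C,d \right)} = \left(-4 + 2 \left(-9 - 15\right)\right) + 7 = \left(-4 + 2 \left(-24\right)\right) + 7 = \left(-4 - 48\right) + 7 = -52 + 7 = -45$)
$N{\left(4 \right)} H{\left(4,O \right)} = 4^{2} \left(-45\right) = 16 \left(-45\right) = -720$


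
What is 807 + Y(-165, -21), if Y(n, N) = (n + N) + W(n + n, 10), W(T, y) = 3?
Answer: 624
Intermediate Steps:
Y(n, N) = 3 + N + n (Y(n, N) = (n + N) + 3 = (N + n) + 3 = 3 + N + n)
807 + Y(-165, -21) = 807 + (3 - 21 - 165) = 807 - 183 = 624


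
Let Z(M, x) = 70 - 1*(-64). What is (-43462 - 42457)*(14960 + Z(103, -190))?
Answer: -1296861386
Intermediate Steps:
Z(M, x) = 134 (Z(M, x) = 70 + 64 = 134)
(-43462 - 42457)*(14960 + Z(103, -190)) = (-43462 - 42457)*(14960 + 134) = -85919*15094 = -1296861386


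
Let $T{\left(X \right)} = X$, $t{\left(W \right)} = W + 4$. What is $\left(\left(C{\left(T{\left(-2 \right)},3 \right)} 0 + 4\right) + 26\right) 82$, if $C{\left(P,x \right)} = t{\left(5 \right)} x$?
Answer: $2460$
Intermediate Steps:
$t{\left(W \right)} = 4 + W$
$C{\left(P,x \right)} = 9 x$ ($C{\left(P,x \right)} = \left(4 + 5\right) x = 9 x$)
$\left(\left(C{\left(T{\left(-2 \right)},3 \right)} 0 + 4\right) + 26\right) 82 = \left(\left(9 \cdot 3 \cdot 0 + 4\right) + 26\right) 82 = \left(\left(27 \cdot 0 + 4\right) + 26\right) 82 = \left(\left(0 + 4\right) + 26\right) 82 = \left(4 + 26\right) 82 = 30 \cdot 82 = 2460$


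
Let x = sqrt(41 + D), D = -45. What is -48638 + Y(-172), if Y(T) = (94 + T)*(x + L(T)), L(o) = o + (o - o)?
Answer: -35222 - 156*I ≈ -35222.0 - 156.0*I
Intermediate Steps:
x = 2*I (x = sqrt(41 - 45) = sqrt(-4) = 2*I ≈ 2.0*I)
L(o) = o (L(o) = o + 0 = o)
Y(T) = (94 + T)*(T + 2*I) (Y(T) = (94 + T)*(2*I + T) = (94 + T)*(T + 2*I))
-48638 + Y(-172) = -48638 + ((-172)**2 + 188*I + 2*(-172)*(47 + I)) = -48638 + (29584 + 188*I + (-16168 - 344*I)) = -48638 + (13416 - 156*I) = -35222 - 156*I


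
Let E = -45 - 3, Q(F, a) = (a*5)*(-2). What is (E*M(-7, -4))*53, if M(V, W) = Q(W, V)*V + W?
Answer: 1256736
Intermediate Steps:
Q(F, a) = -10*a (Q(F, a) = (5*a)*(-2) = -10*a)
M(V, W) = W - 10*V² (M(V, W) = (-10*V)*V + W = -10*V² + W = W - 10*V²)
E = -48
(E*M(-7, -4))*53 = -48*(-4 - 10*(-7)²)*53 = -48*(-4 - 10*49)*53 = -48*(-4 - 490)*53 = -48*(-494)*53 = 23712*53 = 1256736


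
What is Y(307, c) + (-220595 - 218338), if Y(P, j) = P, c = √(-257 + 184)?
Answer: -438626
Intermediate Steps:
c = I*√73 (c = √(-73) = I*√73 ≈ 8.544*I)
Y(307, c) + (-220595 - 218338) = 307 + (-220595 - 218338) = 307 - 438933 = -438626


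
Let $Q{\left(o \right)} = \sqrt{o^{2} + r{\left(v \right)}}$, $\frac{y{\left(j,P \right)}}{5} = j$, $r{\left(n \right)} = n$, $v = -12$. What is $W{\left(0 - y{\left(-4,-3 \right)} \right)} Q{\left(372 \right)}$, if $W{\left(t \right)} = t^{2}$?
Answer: $800 \sqrt{34593} \approx 1.4879 \cdot 10^{5}$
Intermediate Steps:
$y{\left(j,P \right)} = 5 j$
$Q{\left(o \right)} = \sqrt{-12 + o^{2}}$ ($Q{\left(o \right)} = \sqrt{o^{2} - 12} = \sqrt{-12 + o^{2}}$)
$W{\left(0 - y{\left(-4,-3 \right)} \right)} Q{\left(372 \right)} = \left(0 - 5 \left(-4\right)\right)^{2} \sqrt{-12 + 372^{2}} = \left(0 - -20\right)^{2} \sqrt{-12 + 138384} = \left(0 + 20\right)^{2} \sqrt{138372} = 20^{2} \cdot 2 \sqrt{34593} = 400 \cdot 2 \sqrt{34593} = 800 \sqrt{34593}$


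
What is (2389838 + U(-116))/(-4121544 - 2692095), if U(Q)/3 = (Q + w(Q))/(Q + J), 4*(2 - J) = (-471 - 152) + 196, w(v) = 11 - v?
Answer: -69305170/197595531 ≈ -0.35074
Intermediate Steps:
J = 435/4 (J = 2 - ((-471 - 152) + 196)/4 = 2 - (-623 + 196)/4 = 2 - 1/4*(-427) = 2 + 427/4 = 435/4 ≈ 108.75)
U(Q) = 33/(435/4 + Q) (U(Q) = 3*((Q + (11 - Q))/(Q + 435/4)) = 3*(11/(435/4 + Q)) = 33/(435/4 + Q))
(2389838 + U(-116))/(-4121544 - 2692095) = (2389838 + 132/(435 + 4*(-116)))/(-4121544 - 2692095) = (2389838 + 132/(435 - 464))/(-6813639) = (2389838 + 132/(-29))*(-1/6813639) = (2389838 + 132*(-1/29))*(-1/6813639) = (2389838 - 132/29)*(-1/6813639) = (69305170/29)*(-1/6813639) = -69305170/197595531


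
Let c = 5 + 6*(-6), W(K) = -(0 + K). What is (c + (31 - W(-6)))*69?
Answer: -414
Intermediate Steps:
W(K) = -K
c = -31 (c = 5 - 36 = -31)
(c + (31 - W(-6)))*69 = (-31 + (31 - (-1)*(-6)))*69 = (-31 + (31 - 1*6))*69 = (-31 + (31 - 6))*69 = (-31 + 25)*69 = -6*69 = -414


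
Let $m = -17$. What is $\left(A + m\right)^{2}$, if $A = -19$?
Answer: $1296$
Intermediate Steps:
$\left(A + m\right)^{2} = \left(-19 - 17\right)^{2} = \left(-36\right)^{2} = 1296$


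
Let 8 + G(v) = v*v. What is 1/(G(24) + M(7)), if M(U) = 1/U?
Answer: 7/3977 ≈ 0.0017601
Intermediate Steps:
G(v) = -8 + v² (G(v) = -8 + v*v = -8 + v²)
1/(G(24) + M(7)) = 1/((-8 + 24²) + 1/7) = 1/((-8 + 576) + ⅐) = 1/(568 + ⅐) = 1/(3977/7) = 7/3977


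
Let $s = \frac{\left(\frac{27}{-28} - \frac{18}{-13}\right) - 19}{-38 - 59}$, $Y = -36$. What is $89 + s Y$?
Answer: $\frac{724736}{8827} \approx 82.104$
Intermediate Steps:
$s = \frac{6763}{35308}$ ($s = \frac{\left(27 \left(- \frac{1}{28}\right) - - \frac{18}{13}\right) - 19}{-97} = \left(\left(- \frac{27}{28} + \frac{18}{13}\right) - 19\right) \left(- \frac{1}{97}\right) = \left(\frac{153}{364} - 19\right) \left(- \frac{1}{97}\right) = \left(- \frac{6763}{364}\right) \left(- \frac{1}{97}\right) = \frac{6763}{35308} \approx 0.19154$)
$89 + s Y = 89 + \frac{6763}{35308} \left(-36\right) = 89 - \frac{60867}{8827} = \frac{724736}{8827}$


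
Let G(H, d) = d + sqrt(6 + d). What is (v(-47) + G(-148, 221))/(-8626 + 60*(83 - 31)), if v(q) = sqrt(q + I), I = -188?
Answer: -221/5506 - sqrt(227)/5506 - I*sqrt(235)/5506 ≈ -0.042874 - 0.0027842*I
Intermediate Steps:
v(q) = sqrt(-188 + q) (v(q) = sqrt(q - 188) = sqrt(-188 + q))
(v(-47) + G(-148, 221))/(-8626 + 60*(83 - 31)) = (sqrt(-188 - 47) + (221 + sqrt(6 + 221)))/(-8626 + 60*(83 - 31)) = (sqrt(-235) + (221 + sqrt(227)))/(-8626 + 60*52) = (I*sqrt(235) + (221 + sqrt(227)))/(-8626 + 3120) = (221 + sqrt(227) + I*sqrt(235))/(-5506) = (221 + sqrt(227) + I*sqrt(235))*(-1/5506) = -221/5506 - sqrt(227)/5506 - I*sqrt(235)/5506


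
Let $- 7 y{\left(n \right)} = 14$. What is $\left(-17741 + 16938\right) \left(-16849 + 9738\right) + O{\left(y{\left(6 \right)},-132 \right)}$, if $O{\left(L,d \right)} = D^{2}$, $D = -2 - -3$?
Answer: $5710134$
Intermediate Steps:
$D = 1$ ($D = -2 + 3 = 1$)
$y{\left(n \right)} = -2$ ($y{\left(n \right)} = \left(- \frac{1}{7}\right) 14 = -2$)
$O{\left(L,d \right)} = 1$ ($O{\left(L,d \right)} = 1^{2} = 1$)
$\left(-17741 + 16938\right) \left(-16849 + 9738\right) + O{\left(y{\left(6 \right)},-132 \right)} = \left(-17741 + 16938\right) \left(-16849 + 9738\right) + 1 = \left(-803\right) \left(-7111\right) + 1 = 5710133 + 1 = 5710134$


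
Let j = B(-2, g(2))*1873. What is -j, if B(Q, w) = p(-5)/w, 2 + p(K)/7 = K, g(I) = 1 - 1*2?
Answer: -91777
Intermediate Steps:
g(I) = -1 (g(I) = 1 - 2 = -1)
p(K) = -14 + 7*K
B(Q, w) = -49/w (B(Q, w) = (-14 + 7*(-5))/w = (-14 - 35)/w = -49/w)
j = 91777 (j = -49/(-1)*1873 = -49*(-1)*1873 = 49*1873 = 91777)
-j = -1*91777 = -91777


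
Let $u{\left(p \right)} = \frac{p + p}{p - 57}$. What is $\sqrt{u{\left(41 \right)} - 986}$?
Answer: $\frac{3 i \sqrt{1762}}{4} \approx 31.482 i$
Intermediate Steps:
$u{\left(p \right)} = \frac{2 p}{-57 + p}$
$\sqrt{u{\left(41 \right)} - 986} = \sqrt{2 \cdot 41 \frac{1}{-57 + 41} - 986} = \sqrt{2 \cdot 41 \frac{1}{-16} - 986} = \sqrt{2 \cdot 41 \left(- \frac{1}{16}\right) - 986} = \sqrt{- \frac{41}{8} - 986} = \sqrt{- \frac{7929}{8}} = \frac{3 i \sqrt{1762}}{4}$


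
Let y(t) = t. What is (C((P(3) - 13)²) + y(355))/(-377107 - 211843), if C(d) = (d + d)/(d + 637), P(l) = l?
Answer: -52367/86811230 ≈ -0.00060323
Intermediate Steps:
C(d) = 2*d/(637 + d) (C(d) = (2*d)/(637 + d) = 2*d/(637 + d))
(C((P(3) - 13)²) + y(355))/(-377107 - 211843) = (2*(3 - 13)²/(637 + (3 - 13)²) + 355)/(-377107 - 211843) = (2*(-10)²/(637 + (-10)²) + 355)/(-588950) = (2*100/(637 + 100) + 355)*(-1/588950) = (2*100/737 + 355)*(-1/588950) = (2*100*(1/737) + 355)*(-1/588950) = (200/737 + 355)*(-1/588950) = (261835/737)*(-1/588950) = -52367/86811230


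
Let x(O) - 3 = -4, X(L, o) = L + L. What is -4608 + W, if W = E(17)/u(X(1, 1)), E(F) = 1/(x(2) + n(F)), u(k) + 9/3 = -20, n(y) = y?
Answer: -1695745/368 ≈ -4608.0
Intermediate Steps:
X(L, o) = 2*L
x(O) = -1 (x(O) = 3 - 4 = -1)
u(k) = -23 (u(k) = -3 - 20 = -23)
E(F) = 1/(-1 + F)
W = -1/368 (W = 1/((-1 + 17)*(-23)) = -1/23/16 = (1/16)*(-1/23) = -1/368 ≈ -0.0027174)
-4608 + W = -4608 - 1/368 = -1695745/368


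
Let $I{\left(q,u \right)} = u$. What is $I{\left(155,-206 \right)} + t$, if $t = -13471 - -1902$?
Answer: $-11775$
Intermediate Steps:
$t = -11569$ ($t = -13471 + 1902 = -11569$)
$I{\left(155,-206 \right)} + t = -206 - 11569 = -11775$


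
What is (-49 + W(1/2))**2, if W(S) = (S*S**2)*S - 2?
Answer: 664225/256 ≈ 2594.6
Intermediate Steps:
W(S) = -2 + S**4 (W(S) = S**3*S - 2 = S**4 - 2 = -2 + S**4)
(-49 + W(1/2))**2 = (-49 + (-2 + (1/2)**4))**2 = (-49 + (-2 + 1/16))**2 = (-49 - 31/16)**2 = (-815/16)**2 = 664225/256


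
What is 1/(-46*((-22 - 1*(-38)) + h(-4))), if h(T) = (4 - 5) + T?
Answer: -1/506 ≈ -0.0019763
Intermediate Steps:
h(T) = -1 + T
1/(-46*((-22 - 1*(-38)) + h(-4))) = 1/(-46*((-22 - 1*(-38)) + (-1 - 4))) = 1/(-46*((-22 + 38) - 5)) = 1/(-46*(16 - 5)) = 1/(-46*11) = 1/(-506) = -1/506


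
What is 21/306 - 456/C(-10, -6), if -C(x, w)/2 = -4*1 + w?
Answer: -11593/510 ≈ -22.731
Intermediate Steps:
C(x, w) = 8 - 2*w (C(x, w) = -2*(-4*1 + w) = -2*(-4 + w) = 8 - 2*w)
21/306 - 456/C(-10, -6) = 21/306 - 456/(8 - 2*(-6)) = 21*(1/306) - 456/(8 + 12) = 7/102 - 456/20 = 7/102 - 456*1/20 = 7/102 - 114/5 = -11593/510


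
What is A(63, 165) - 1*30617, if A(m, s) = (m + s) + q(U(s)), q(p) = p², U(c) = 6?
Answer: -30353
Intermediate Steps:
A(m, s) = 36 + m + s (A(m, s) = (m + s) + 6² = (m + s) + 36 = 36 + m + s)
A(63, 165) - 1*30617 = (36 + 63 + 165) - 1*30617 = 264 - 30617 = -30353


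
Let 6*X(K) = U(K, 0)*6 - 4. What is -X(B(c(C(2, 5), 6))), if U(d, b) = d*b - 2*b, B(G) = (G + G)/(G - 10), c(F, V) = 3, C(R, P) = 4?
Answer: ⅔ ≈ 0.66667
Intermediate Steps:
B(G) = 2*G/(-10 + G) (B(G) = (2*G)/(-10 + G) = 2*G/(-10 + G))
U(d, b) = -2*b + b*d (U(d, b) = b*d - 2*b = -2*b + b*d)
X(K) = -⅔ (X(K) = ((0*(-2 + K))*6 - 4)/6 = (0*6 - 4)/6 = (0 - 4)/6 = (⅙)*(-4) = -⅔)
-X(B(c(C(2, 5), 6))) = -1*(-⅔) = ⅔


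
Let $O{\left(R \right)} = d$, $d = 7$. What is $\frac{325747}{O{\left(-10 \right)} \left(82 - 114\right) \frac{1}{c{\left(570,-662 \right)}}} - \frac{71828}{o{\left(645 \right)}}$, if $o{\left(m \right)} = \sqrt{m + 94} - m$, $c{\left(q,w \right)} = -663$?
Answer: $\frac{44849901759543}{46512032} + \frac{35914 \sqrt{739}}{207643} \approx 9.6427 \cdot 10^{5}$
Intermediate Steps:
$O{\left(R \right)} = 7$
$o{\left(m \right)} = \sqrt{94 + m} - m$
$\frac{325747}{O{\left(-10 \right)} \left(82 - 114\right) \frac{1}{c{\left(570,-662 \right)}}} - \frac{71828}{o{\left(645 \right)}} = \frac{325747}{7 \left(82 - 114\right) \frac{1}{-663}} - \frac{71828}{\sqrt{94 + 645} - 645} = \frac{325747}{7 \left(-32\right) \left(- \frac{1}{663}\right)} - \frac{71828}{\sqrt{739} - 645} = \frac{325747}{\left(-224\right) \left(- \frac{1}{663}\right)} - \frac{71828}{-645 + \sqrt{739}} = \frac{325747}{\frac{224}{663}} - \frac{71828}{-645 + \sqrt{739}} = 325747 \cdot \frac{663}{224} - \frac{71828}{-645 + \sqrt{739}} = \frac{215970261}{224} - \frac{71828}{-645 + \sqrt{739}}$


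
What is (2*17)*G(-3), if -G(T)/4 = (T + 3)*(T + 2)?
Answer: 0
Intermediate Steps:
G(T) = -4*(2 + T)*(3 + T) (G(T) = -4*(T + 3)*(T + 2) = -4*(3 + T)*(2 + T) = -4*(2 + T)*(3 + T))
(2*17)*G(-3) = (2*17)*(-24 - 20*(-3) - 4*(-3)²) = 34*(-24 + 60 - 4*9) = 34*(-24 + 60 - 36) = 34*0 = 0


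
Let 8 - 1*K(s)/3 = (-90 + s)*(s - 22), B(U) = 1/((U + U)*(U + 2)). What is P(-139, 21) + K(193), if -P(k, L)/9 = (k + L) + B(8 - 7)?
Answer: -103509/2 ≈ -51755.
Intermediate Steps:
B(U) = 1/(2*U*(2 + U)) (B(U) = 1/((2*U)*(2 + U)) = 1/(2*U*(2 + U)))
P(k, L) = -3/2 - 9*L - 9*k (P(k, L) = -9*((k + L) + 1/(2*(8 - 7)*(2 + (8 - 7)))) = -9*((L + k) + (½)/(1*(2 + 1))) = -9*((L + k) + (½)*1/3) = -9*((L + k) + (½)*1*(⅓)) = -9*((L + k) + ⅙) = -9*(⅙ + L + k) = -3/2 - 9*L - 9*k)
K(s) = 24 - 3*(-90 + s)*(-22 + s) (K(s) = 24 - 3*(-90 + s)*(s - 22) = 24 - 3*(-90 + s)*(-22 + s))
P(-139, 21) + K(193) = (-3/2 - 9*21 - 9*(-139)) + (-5916 - 3*193² + 336*193) = (-3/2 - 189 + 1251) + (-5916 - 3*37249 + 64848) = 2121/2 + (-5916 - 111747 + 64848) = 2121/2 - 52815 = -103509/2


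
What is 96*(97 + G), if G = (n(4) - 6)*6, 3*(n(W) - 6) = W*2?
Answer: 10848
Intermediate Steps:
n(W) = 6 + 2*W/3 (n(W) = 6 + (W*2)/3 = 6 + (2*W)/3 = 6 + 2*W/3)
G = 16 (G = ((6 + (2/3)*4) - 6)*6 = ((6 + 8/3) - 6)*6 = (26/3 - 6)*6 = (8/3)*6 = 16)
96*(97 + G) = 96*(97 + 16) = 96*113 = 10848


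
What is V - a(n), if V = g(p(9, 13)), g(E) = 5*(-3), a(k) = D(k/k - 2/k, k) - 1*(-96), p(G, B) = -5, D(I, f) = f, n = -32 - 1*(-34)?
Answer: -113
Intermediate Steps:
n = 2 (n = -32 + 34 = 2)
a(k) = 96 + k (a(k) = k - 1*(-96) = k + 96 = 96 + k)
g(E) = -15
V = -15
V - a(n) = -15 - (96 + 2) = -15 - 1*98 = -15 - 98 = -113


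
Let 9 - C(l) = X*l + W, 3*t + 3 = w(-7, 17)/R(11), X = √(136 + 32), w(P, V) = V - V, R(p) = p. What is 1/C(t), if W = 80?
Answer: -71/4873 - 2*√42/4873 ≈ -0.017230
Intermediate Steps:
w(P, V) = 0
X = 2*√42 (X = √168 = 2*√42 ≈ 12.961)
t = -1 (t = -1 + (0/11)/3 = -1 + (0*(1/11))/3 = -1 + (⅓)*0 = -1 + 0 = -1)
C(l) = -71 - 2*l*√42 (C(l) = 9 - ((2*√42)*l + 80) = 9 - (2*l*√42 + 80) = 9 - (80 + 2*l*√42) = 9 + (-80 - 2*l*√42) = -71 - 2*l*√42)
1/C(t) = 1/(-71 - 2*(-1)*√42) = 1/(-71 + 2*√42)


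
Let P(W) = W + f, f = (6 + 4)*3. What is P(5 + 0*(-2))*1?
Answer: 35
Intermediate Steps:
f = 30 (f = 10*3 = 30)
P(W) = 30 + W (P(W) = W + 30 = 30 + W)
P(5 + 0*(-2))*1 = (30 + (5 + 0*(-2)))*1 = (30 + (5 + 0))*1 = (30 + 5)*1 = 35*1 = 35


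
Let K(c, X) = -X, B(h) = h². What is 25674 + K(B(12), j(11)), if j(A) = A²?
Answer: 25553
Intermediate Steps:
25674 + K(B(12), j(11)) = 25674 - 1*11² = 25674 - 1*121 = 25674 - 121 = 25553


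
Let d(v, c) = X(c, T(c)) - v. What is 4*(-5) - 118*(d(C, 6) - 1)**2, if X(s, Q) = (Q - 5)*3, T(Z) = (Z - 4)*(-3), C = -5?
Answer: -99258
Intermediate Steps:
T(Z) = 12 - 3*Z (T(Z) = (-4 + Z)*(-3) = 12 - 3*Z)
X(s, Q) = -15 + 3*Q (X(s, Q) = (-5 + Q)*3 = -15 + 3*Q)
d(v, c) = 21 - v - 9*c (d(v, c) = (-15 + 3*(12 - 3*c)) - v = (-15 + (36 - 9*c)) - v = (21 - 9*c) - v = 21 - v - 9*c)
4*(-5) - 118*(d(C, 6) - 1)**2 = 4*(-5) - 118*((21 - 1*(-5) - 9*6) - 1)**2 = -20 - 118*((21 + 5 - 54) - 1)**2 = -20 - 118*(-28 - 1)**2 = -20 - 118*(-29)**2 = -20 - 118*841 = -20 - 99238 = -99258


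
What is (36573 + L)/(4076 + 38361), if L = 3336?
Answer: 39909/42437 ≈ 0.94043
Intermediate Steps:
(36573 + L)/(4076 + 38361) = (36573 + 3336)/(4076 + 38361) = 39909/42437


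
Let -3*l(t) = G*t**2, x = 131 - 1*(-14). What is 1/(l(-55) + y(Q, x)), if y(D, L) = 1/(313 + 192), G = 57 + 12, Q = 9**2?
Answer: -505/35135374 ≈ -1.4373e-5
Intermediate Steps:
Q = 81
x = 145 (x = 131 + 14 = 145)
G = 69
l(t) = -23*t**2
y(D, L) = 1/505
1/(l(-55) + y(Q, x)) = 1/(-23*(-55)**2 + 1/505) = 1/(-23*3025 + 1/505) = 1/(-69575 + 1/505) = 1/(-35135374/505) = -505/35135374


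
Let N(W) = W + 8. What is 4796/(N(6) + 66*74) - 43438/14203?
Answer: -72320868/34783147 ≈ -2.0792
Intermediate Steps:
N(W) = 8 + W
4796/(N(6) + 66*74) - 43438/14203 = 4796/((8 + 6) + 66*74) - 43438/14203 = 4796/(14 + 4884) - 43438*1/14203 = 4796/4898 - 43438/14203 = 4796*(1/4898) - 43438/14203 = 2398/2449 - 43438/14203 = -72320868/34783147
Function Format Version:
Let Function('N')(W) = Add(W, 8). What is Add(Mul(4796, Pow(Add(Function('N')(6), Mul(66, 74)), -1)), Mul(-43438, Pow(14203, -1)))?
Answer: Rational(-72320868, 34783147) ≈ -2.0792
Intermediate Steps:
Function('N')(W) = Add(8, W)
Add(Mul(4796, Pow(Add(Function('N')(6), Mul(66, 74)), -1)), Mul(-43438, Pow(14203, -1))) = Add(Mul(4796, Pow(Add(Add(8, 6), Mul(66, 74)), -1)), Mul(-43438, Pow(14203, -1))) = Add(Mul(4796, Pow(Add(14, 4884), -1)), Mul(-43438, Rational(1, 14203))) = Add(Mul(4796, Pow(4898, -1)), Rational(-43438, 14203)) = Add(Mul(4796, Rational(1, 4898)), Rational(-43438, 14203)) = Add(Rational(2398, 2449), Rational(-43438, 14203)) = Rational(-72320868, 34783147)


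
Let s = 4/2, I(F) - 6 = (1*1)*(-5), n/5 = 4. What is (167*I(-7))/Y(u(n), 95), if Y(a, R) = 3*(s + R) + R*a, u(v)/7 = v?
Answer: 167/13591 ≈ 0.012288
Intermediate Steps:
n = 20 (n = 5*4 = 20)
I(F) = 1 (I(F) = 6 + (1*1)*(-5) = 6 + 1*(-5) = 6 - 5 = 1)
u(v) = 7*v
s = 2 (s = 4*(1/2) = 2)
Y(a, R) = 6 + 3*R + R*a (Y(a, R) = 3*(2 + R) + R*a = (6 + 3*R) + R*a = 6 + 3*R + R*a)
(167*I(-7))/Y(u(n), 95) = (167*1)/(6 + 3*95 + 95*(7*20)) = 167/(6 + 285 + 95*140) = 167/(6 + 285 + 13300) = 167/13591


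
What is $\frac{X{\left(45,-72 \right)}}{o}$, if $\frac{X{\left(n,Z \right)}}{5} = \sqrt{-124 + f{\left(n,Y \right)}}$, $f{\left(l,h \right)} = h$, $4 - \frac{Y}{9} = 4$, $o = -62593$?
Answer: $- \frac{10 i \sqrt{31}}{62593} \approx - 0.00088952 i$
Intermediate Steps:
$Y = 0$ ($Y = 36 - 36 = 0$)
$X{\left(n,Z \right)} = 10 i \sqrt{31}$ ($X{\left(n,Z \right)} = 5 \sqrt{-124 + 0} = 5 \sqrt{-124} = 5 \cdot 2 i \sqrt{31} = 10 i \sqrt{31}$)
$\frac{X{\left(45,-72 \right)}}{o} = \frac{10 i \sqrt{31}}{-62593} = 10 i \sqrt{31} \left(- \frac{1}{62593}\right) = - \frac{10 i \sqrt{31}}{62593}$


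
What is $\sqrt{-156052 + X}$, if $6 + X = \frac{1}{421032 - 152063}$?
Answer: $\frac{3 i \sqrt{1254434483597641}}{268969} \approx 395.04 i$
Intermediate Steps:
$X = - \frac{1613813}{268969}$ ($X = -6 + \frac{1}{421032 - 152063} = -6 + \frac{1}{268969} = - \frac{1613813}{268969} \approx -6.0$)
$\sqrt{-156052 + X} = \sqrt{-156052 - \frac{1613813}{268969}} = \sqrt{- \frac{41974764201}{268969}} = \frac{3 i \sqrt{1254434483597641}}{268969}$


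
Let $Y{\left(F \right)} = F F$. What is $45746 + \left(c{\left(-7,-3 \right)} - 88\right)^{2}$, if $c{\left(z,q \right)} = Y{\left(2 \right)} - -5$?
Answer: $51987$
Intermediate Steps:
$Y{\left(F \right)} = F^{2}$
$c{\left(z,q \right)} = 9$ ($c{\left(z,q \right)} = 2^{2} - -5 = 4 + 5 = 9$)
$45746 + \left(c{\left(-7,-3 \right)} - 88\right)^{2} = 45746 + \left(9 - 88\right)^{2} = 45746 + \left(-79\right)^{2} = 45746 + 6241 = 51987$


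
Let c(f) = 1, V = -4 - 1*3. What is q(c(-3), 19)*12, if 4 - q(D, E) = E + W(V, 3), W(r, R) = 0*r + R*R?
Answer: -288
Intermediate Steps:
V = -7 (V = -4 - 3 = -7)
W(r, R) = R**2 (W(r, R) = 0 + R**2 = R**2)
q(D, E) = -5 - E (q(D, E) = 4 - (E + 3**2) = 4 - (E + 9) = 4 - (9 + E) = 4 + (-9 - E) = -5 - E)
q(c(-3), 19)*12 = (-5 - 1*19)*12 = (-5 - 19)*12 = -24*12 = -288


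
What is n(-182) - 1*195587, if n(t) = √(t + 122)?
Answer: -195587 + 2*I*√15 ≈ -1.9559e+5 + 7.746*I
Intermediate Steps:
n(t) = √(122 + t)
n(-182) - 1*195587 = √(122 - 182) - 1*195587 = √(-60) - 195587 = 2*I*√15 - 195587 = -195587 + 2*I*√15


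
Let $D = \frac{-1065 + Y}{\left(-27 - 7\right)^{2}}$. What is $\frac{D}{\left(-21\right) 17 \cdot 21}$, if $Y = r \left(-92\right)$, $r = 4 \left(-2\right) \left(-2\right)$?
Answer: $\frac{2537}{8666532} \approx 0.00029274$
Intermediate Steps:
$r = 16$ ($r = \left(-8\right) \left(-2\right) = 16$)
$Y = -1472$ ($Y = 16 \left(-92\right) = -1472$)
$D = - \frac{2537}{1156}$ ($D = \frac{-1065 - 1472}{\left(-27 - 7\right)^{2}} = - \frac{2537}{\left(-34\right)^{2}} = - \frac{2537}{1156} \approx -2.1946$)
$\frac{D}{\left(-21\right) 17 \cdot 21} = - \frac{2537}{1156 \left(-21\right) 17 \cdot 21} = - \frac{2537}{1156 \left(\left(-357\right) 21\right)} = - \frac{2537}{1156 \left(-7497\right)} = \left(- \frac{2537}{1156}\right) \left(- \frac{1}{7497}\right) = \frac{2537}{8666532}$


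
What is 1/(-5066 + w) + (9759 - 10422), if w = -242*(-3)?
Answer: -2877421/4340 ≈ -663.00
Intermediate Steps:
w = 726
1/(-5066 + w) + (9759 - 10422) = 1/(-5066 + 726) + (9759 - 10422) = 1/(-4340) - 663 = -1/4340 - 663 = -2877421/4340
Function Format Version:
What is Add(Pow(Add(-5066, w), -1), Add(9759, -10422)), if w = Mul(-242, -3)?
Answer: Rational(-2877421, 4340) ≈ -663.00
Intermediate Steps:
w = 726
Add(Pow(Add(-5066, w), -1), Add(9759, -10422)) = Add(Pow(Add(-5066, 726), -1), Add(9759, -10422)) = Add(Pow(-4340, -1), -663) = Add(Rational(-1, 4340), -663) = Rational(-2877421, 4340)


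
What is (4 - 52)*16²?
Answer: -12288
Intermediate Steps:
(4 - 52)*16² = -48*256 = -12288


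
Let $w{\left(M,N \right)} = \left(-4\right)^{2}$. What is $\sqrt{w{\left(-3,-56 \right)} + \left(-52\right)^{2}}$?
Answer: $4 \sqrt{170} \approx 52.154$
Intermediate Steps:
$w{\left(M,N \right)} = 16$
$\sqrt{w{\left(-3,-56 \right)} + \left(-52\right)^{2}} = \sqrt{16 + \left(-52\right)^{2}} = \sqrt{16 + 2704} = \sqrt{2720} = 4 \sqrt{170}$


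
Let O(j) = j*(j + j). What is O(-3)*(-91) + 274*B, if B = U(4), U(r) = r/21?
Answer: -33302/21 ≈ -1585.8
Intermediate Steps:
O(j) = 2*j² (O(j) = j*(2*j) = 2*j²)
U(r) = r/21 (U(r) = r*(1/21) = r/21)
B = 4/21 (B = (1/21)*4 = 4/21 ≈ 0.19048)
O(-3)*(-91) + 274*B = (2*(-3)²)*(-91) + 274*(4/21) = (2*9)*(-91) + 1096/21 = 18*(-91) + 1096/21 = -1638 + 1096/21 = -33302/21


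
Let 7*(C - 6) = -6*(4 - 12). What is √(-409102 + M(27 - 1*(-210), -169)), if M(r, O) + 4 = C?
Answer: 2*I*√5011391/7 ≈ 639.6*I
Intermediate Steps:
C = 90/7 (C = 6 + (-6*(4 - 12))/7 = 6 + (-6*(-8))/7 = 6 + (⅐)*48 = 6 + 48/7 = 90/7 ≈ 12.857)
M(r, O) = 62/7 (M(r, O) = -4 + 90/7 = 62/7)
√(-409102 + M(27 - 1*(-210), -169)) = √(-409102 + 62/7) = √(-2863652/7) = 2*I*√5011391/7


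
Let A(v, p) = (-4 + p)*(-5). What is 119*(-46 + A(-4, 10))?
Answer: -9044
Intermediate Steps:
A(v, p) = 20 - 5*p
119*(-46 + A(-4, 10)) = 119*(-46 + (20 - 5*10)) = 119*(-46 + (20 - 50)) = 119*(-46 - 30) = 119*(-76) = -9044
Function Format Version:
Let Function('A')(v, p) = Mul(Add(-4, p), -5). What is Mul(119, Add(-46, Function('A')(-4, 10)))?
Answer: -9044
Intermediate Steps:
Function('A')(v, p) = Add(20, Mul(-5, p))
Mul(119, Add(-46, Function('A')(-4, 10))) = Mul(119, Add(-46, Add(20, Mul(-5, 10)))) = Mul(119, Add(-46, Add(20, -50))) = Mul(119, Add(-46, -30)) = Mul(119, -76) = -9044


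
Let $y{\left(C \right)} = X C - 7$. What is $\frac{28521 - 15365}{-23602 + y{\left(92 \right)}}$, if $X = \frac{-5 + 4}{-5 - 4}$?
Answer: $- \frac{118404}{212389} \approx -0.55749$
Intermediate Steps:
$X = \frac{1}{9}$ ($X = - \frac{1}{-9} = \left(-1\right) \left(- \frac{1}{9}\right) = \frac{1}{9} \approx 0.11111$)
$y{\left(C \right)} = -7 + \frac{C}{9}$ ($y{\left(C \right)} = \frac{C}{9} - 7 = -7 + \frac{C}{9}$)
$\frac{28521 - 15365}{-23602 + y{\left(92 \right)}} = \frac{28521 - 15365}{-23602 + \left(-7 + \frac{1}{9} \cdot 92\right)} = \frac{13156}{-23602 + \left(-7 + \frac{92}{9}\right)} = \frac{13156}{-23602 + \frac{29}{9}} = \frac{13156}{- \frac{212389}{9}} = 13156 \left(- \frac{9}{212389}\right) = - \frac{118404}{212389}$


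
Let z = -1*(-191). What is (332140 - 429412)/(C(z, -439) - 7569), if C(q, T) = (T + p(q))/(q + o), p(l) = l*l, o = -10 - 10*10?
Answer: 2626344/192349 ≈ 13.654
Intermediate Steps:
z = 191
o = -110 (o = -10 - 100 = -110)
p(l) = l²
C(q, T) = (T + q²)/(-110 + q) (C(q, T) = (T + q²)/(q - 110) = (T + q²)/(-110 + q))
(332140 - 429412)/(C(z, -439) - 7569) = (332140 - 429412)/((-439 + 191²)/(-110 + 191) - 7569) = -97272/((-439 + 36481)/81 - 7569) = -97272/((1/81)*36042 - 7569) = -97272/(12014/27 - 7569) = -97272/(-192349/27) = -97272*(-27/192349) = 2626344/192349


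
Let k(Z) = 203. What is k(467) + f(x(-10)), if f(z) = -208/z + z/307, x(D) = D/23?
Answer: 24056777/35305 ≈ 681.40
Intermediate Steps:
x(D) = D/23 (x(D) = D*(1/23) = D/23)
f(z) = -208/z + z/307 (f(z) = -208/z + z*(1/307) = -208/z + z/307)
k(467) + f(x(-10)) = 203 + (-208/((1/23)*(-10)) + ((1/23)*(-10))/307) = 203 + (-208/(-10/23) + (1/307)*(-10/23)) = 203 + (-208*(-23/10) - 10/7061) = 203 + (2392/5 - 10/7061) = 203 + 16889862/35305 = 24056777/35305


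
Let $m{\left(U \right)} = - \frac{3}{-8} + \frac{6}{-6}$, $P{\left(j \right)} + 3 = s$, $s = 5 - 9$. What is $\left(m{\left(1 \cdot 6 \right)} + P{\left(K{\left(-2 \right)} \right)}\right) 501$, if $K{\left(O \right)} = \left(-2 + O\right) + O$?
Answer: $- \frac{30561}{8} \approx -3820.1$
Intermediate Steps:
$K{\left(O \right)} = -2 + 2 O$
$s = -4$
$P{\left(j \right)} = -7$ ($P{\left(j \right)} = -3 - 4 = -7$)
$m{\left(U \right)} = - \frac{5}{8}$ ($m{\left(U \right)} = \left(-3\right) \left(- \frac{1}{8}\right) + 6 \left(- \frac{1}{6}\right) = \frac{3}{8} - 1 = - \frac{5}{8}$)
$\left(m{\left(1 \cdot 6 \right)} + P{\left(K{\left(-2 \right)} \right)}\right) 501 = \left(- \frac{5}{8} - 7\right) 501 = \left(- \frac{61}{8}\right) 501 = - \frac{30561}{8}$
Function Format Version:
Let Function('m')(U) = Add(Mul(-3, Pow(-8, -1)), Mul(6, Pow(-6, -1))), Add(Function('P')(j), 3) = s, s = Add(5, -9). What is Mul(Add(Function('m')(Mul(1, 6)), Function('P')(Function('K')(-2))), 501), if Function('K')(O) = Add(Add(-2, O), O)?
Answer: Rational(-30561, 8) ≈ -3820.1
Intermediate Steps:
Function('K')(O) = Add(-2, Mul(2, O))
s = -4
Function('P')(j) = -7 (Function('P')(j) = Add(-3, -4) = -7)
Function('m')(U) = Rational(-5, 8) (Function('m')(U) = Add(Mul(-3, Rational(-1, 8)), Mul(6, Rational(-1, 6))) = Add(Rational(3, 8), -1) = Rational(-5, 8))
Mul(Add(Function('m')(Mul(1, 6)), Function('P')(Function('K')(-2))), 501) = Mul(Add(Rational(-5, 8), -7), 501) = Mul(Rational(-61, 8), 501) = Rational(-30561, 8)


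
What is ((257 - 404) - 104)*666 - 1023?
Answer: -168189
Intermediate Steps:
((257 - 404) - 104)*666 - 1023 = (-147 - 104)*666 - 1023 = -251*666 - 1023 = -167166 - 1023 = -168189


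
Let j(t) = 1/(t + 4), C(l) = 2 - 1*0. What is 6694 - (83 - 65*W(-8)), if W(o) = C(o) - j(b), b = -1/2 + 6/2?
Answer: 6731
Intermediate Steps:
C(l) = 2 (C(l) = 2 + 0 = 2)
b = 5/2 (b = -1*½ + 6*(½) = -½ + 3 = 5/2 ≈ 2.5000)
j(t) = 1/(4 + t)
W(o) = 24/13 (W(o) = 2 - 1/(4 + 5/2) = 2 - 1/13/2 = 2 - 1*2/13 = 2 - 2/13 = 24/13)
6694 - (83 - 65*W(-8)) = 6694 - (83 - 65*24/13) = 6694 - (83 - 120) = 6694 - 1*(-37) = 6694 + 37 = 6731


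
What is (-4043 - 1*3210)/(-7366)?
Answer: 7253/7366 ≈ 0.98466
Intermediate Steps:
(-4043 - 1*3210)/(-7366) = (-4043 - 3210)*(-1/7366) = -7253*(-1/7366) = 7253/7366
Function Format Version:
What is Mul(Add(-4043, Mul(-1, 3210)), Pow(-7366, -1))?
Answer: Rational(7253, 7366) ≈ 0.98466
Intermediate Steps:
Mul(Add(-4043, Mul(-1, 3210)), Pow(-7366, -1)) = Mul(Add(-4043, -3210), Rational(-1, 7366)) = Mul(-7253, Rational(-1, 7366)) = Rational(7253, 7366)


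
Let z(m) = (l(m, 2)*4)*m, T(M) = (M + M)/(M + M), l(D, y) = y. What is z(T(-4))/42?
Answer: 4/21 ≈ 0.19048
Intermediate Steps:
T(M) = 1 (T(M) = (2*M)/((2*M)) = (2*M)*(1/(2*M)) = 1)
z(m) = 8*m (z(m) = (2*4)*m = 8*m)
z(T(-4))/42 = (8*1)/42 = (1/42)*8 = 4/21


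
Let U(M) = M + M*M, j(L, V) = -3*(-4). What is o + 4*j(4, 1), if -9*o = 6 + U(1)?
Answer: 424/9 ≈ 47.111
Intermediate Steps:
j(L, V) = 12
U(M) = M + M**2
o = -8/9 (o = -(6 + 1*(1 + 1))/9 = -(6 + 1*2)/9 = -(6 + 2)/9 = -1/9*8 = -8/9 ≈ -0.88889)
o + 4*j(4, 1) = -8/9 + 4*12 = -8/9 + 48 = 424/9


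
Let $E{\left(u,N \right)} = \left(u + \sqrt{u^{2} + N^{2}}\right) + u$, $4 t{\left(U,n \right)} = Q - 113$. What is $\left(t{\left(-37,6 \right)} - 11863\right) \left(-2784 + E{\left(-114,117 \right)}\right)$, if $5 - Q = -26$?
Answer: $35793102 - \frac{71301 \sqrt{2965}}{2} \approx 3.3852 \cdot 10^{7}$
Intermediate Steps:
$Q = 31$ ($Q = 5 - -26 = 5 + 26 = 31$)
$t{\left(U,n \right)} = - \frac{41}{2}$ ($t{\left(U,n \right)} = \frac{31 - 113}{4} = \frac{1}{4} \left(-82\right) = - \frac{41}{2}$)
$E{\left(u,N \right)} = \sqrt{N^{2} + u^{2}} + 2 u$ ($E{\left(u,N \right)} = \left(u + \sqrt{N^{2} + u^{2}}\right) + u = \sqrt{N^{2} + u^{2}} + 2 u$)
$\left(t{\left(-37,6 \right)} - 11863\right) \left(-2784 + E{\left(-114,117 \right)}\right) = \left(- \frac{41}{2} - 11863\right) \left(-2784 + \left(\sqrt{117^{2} + \left(-114\right)^{2}} + 2 \left(-114\right)\right)\right) = - \frac{23767 \left(-2784 - \left(228 - \sqrt{13689 + 12996}\right)\right)}{2} = - \frac{23767 \left(-2784 - \left(228 - \sqrt{26685}\right)\right)}{2} = - \frac{23767 \left(-2784 - \left(228 - 3 \sqrt{2965}\right)\right)}{2} = - \frac{23767 \left(-3012 + 3 \sqrt{2965}\right)}{2} = 35793102 - \frac{71301 \sqrt{2965}}{2}$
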